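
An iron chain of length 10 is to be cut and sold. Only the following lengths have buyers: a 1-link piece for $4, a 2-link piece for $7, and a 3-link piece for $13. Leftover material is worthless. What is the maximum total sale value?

Let r[k] be the best obtainable value from length k. For each k, try every first piece i and keep the best of price[i] + r[k−i].
r[1] = 4
r[2] = 8  (first piece 1, then r[1]=4)
r[3] = 13
r[4] = 17  (first piece 1, then r[3]=13)
r[5] = 21  (first piece 1, then r[4]=17)
r[6] = 26  (first piece 3, then r[3]=13)
r[7] = 30  (first piece 1, then r[6]=26)
r[8] = 34  (first piece 1, then r[7]=30)
r[9] = 39  (first piece 3, then r[6]=26)
r[10] = 43  (first piece 1, then r[9]=39)
One optimal cutting: 3 + 3 + 3 + 1 → $43.

43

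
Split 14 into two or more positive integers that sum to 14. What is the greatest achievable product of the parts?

162

Fill g[k] for k=2..14: at each k try every first piece i and multiply by the better of (k−i) uncut or g[k−i].
g[2] = 1×max(1,0) = 1×1 = 1
g[3] = max(1×2, 2×1) = 2
g[4] = max(1×3, 2×2, 3×1) = 4
g[5] = max(1×4, 2×3, 3×2, 4×1) = 6
g[6] = max(1×6, 2×4, 3×3, 4×2, 5×1) = 9
g[7] = max(1×9, 2×6, 3×4, 4×3, 5×2, 6×1) = 12
g[8] = max(1×12, 2×9, 3×6, …, 6×2, 7×1) = 18
g[9] = max(1×18, 2×12, 3×9, …, 7×2, 8×1) = 27
g[10] = max(1×27, 2×18, 3×12, …, 8×2, 9×1) = 36
g[11] = max(1×36, 2×27, 3×18, …, 9×2, 10×1) = 54
g[12] = max(1×54, 2×36, 3×27, …, 10×2, 11×1) = 81
g[13] = max(1×81, 2×54, 3×36, …, 11×2, 12×1) = 108
g[14] = max(1×108, 2×81, 3×54, …, 12×2, 13×1) = 162
One optimal split: 3 + 3 + 3 + 3 + 2; product 3×3×3×3×2 = 162.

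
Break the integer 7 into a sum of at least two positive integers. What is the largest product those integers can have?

Let prod[k] be the best product for length k (with at least one cut). For each first piece i, the rest contributes max(k−i, prod[k−i]).
prod[2] = 1·max(1,0) = 1·1 = 1
prod[3] = 1·max(2,1) = 1·2 = 2
prod[4] = 2·max(2,1) = 2·2 = 4
prod[5] = 2·max(3,2) = 2·3 = 6
prod[6] = 3·max(3,2) = 3·3 = 9
prod[7] = 2·max(5,6) = 2·6 = 12
One optimal split: 3 + 2 + 2; product 3·2·2 = 12.

12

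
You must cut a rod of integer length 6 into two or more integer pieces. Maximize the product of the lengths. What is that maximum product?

Define prod[k] = max over 1≤i<k of i · max(k−i, prod[k−i]); the inner max lets the remainder stay uncut if that's better.
prod[2] = 1·max(1,0) = 1·1 = 1
prod[3] = 1·max(2,1) = 1·2 = 2
prod[4] = 2·max(2,1) = 2·2 = 4
prod[5] = 2·max(3,2) = 2·3 = 6
prod[6] = 3·max(3,2) = 3·3 = 9
One optimal split: 3 + 3; product 3·3 = 9.

9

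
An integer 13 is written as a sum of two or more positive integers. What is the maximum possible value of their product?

108

Let f[k] be the best product for length k (with at least one cut). For each first piece i, the rest contributes max(k−i, f[k−i]).
f[2] = 1·max(1,0) = 1·1 = 1
f[3] = 1·max(2,1) = 1·2 = 2
f[4] = 2·max(2,1) = 2·2 = 4
f[5] = 2·max(3,2) = 2·3 = 6
f[6] = 3·max(3,2) = 3·3 = 9
f[7] = 2·max(5,6) = 2·6 = 12
f[8] = 2·max(6,9) = 2·9 = 18
f[9] = 3·max(6,9) = 3·9 = 27
f[10] = 2·max(8,18) = 2·18 = 36
f[11] = 2·max(9,27) = 2·27 = 54
f[12] = 3·max(9,27) = 3·27 = 81
f[13] = 2·max(11,54) = 2·54 = 108
One optimal split: 3 + 3 + 3 + 2 + 2; product 3·3·3·2·2 = 108.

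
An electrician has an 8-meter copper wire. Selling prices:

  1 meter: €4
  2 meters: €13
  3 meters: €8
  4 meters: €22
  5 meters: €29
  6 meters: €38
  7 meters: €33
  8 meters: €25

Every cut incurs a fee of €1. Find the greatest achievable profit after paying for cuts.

50

Let v[k] be the best obtainable value from length k. For each k, try every first piece i and keep the best of price[i] + v[k−i] minus the 1 cut fee when i<k.
v[1] = 4
v[2] = 13
v[3] = 16  (first piece 1, then v[2]=13)
v[4] = 25  (first piece 2, then v[2]=13)
v[5] = 29
v[6] = 38
v[7] = 41  (first piece 1, then v[6]=38)
v[8] = 50  (first piece 2, then v[6]=38)
One optimal plan: pieces 6 + 2 (1 cut) → €51 − €1 = €50.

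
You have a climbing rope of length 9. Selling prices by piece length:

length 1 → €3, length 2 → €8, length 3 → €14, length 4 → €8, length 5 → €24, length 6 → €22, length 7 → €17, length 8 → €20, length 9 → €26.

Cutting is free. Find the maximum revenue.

42

Consider every possible first cut. best[k] is the best of p[i]+best[k−i] over all sellable i≤k.
best[1] = 3
best[2] = max(3+3, 8+0) = 8
best[3] = max(3+8, 8+3, 14+0) = 14
best[4] = max(3+14, 8+8, 14+3, 8+0) = 17
best[5] = max(3+17, 8+14, 14+8, 8+3, 24+0) = 24
best[6] = max(3+24, 8+17, 14+14, 8+8, 24+3, 22+0) = 28
best[7] = max(3+28, 8+24, 14+17, …, 22+3, 17+0) = 32
best[8] = max(3+32, 8+28, 14+24, …, 17+3, 20+0) = 38
best[9] = max(3+38, 8+32, 14+28, …, 20+3, 26+0) = 42
One optimal cutting: 3 + 3 + 3 → €14 + €14 + €14 = €42.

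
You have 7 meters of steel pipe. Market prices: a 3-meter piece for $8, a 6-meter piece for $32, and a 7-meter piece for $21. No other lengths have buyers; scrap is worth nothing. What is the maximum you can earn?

32

Consider every possible first cut. r[k] is the best of p[i]+r[k−i] over all sellable i≤k.
r[1] = 0
r[2] = 0
r[3] = 8
r[4] = 8
r[5] = 8
r[6] = max(8+8, 32+0) = 32
r[7] = max(8+8, 32+0, 21+0) = 32
One optimal cutting: pieces 6 with 1 meter of scrap → $32.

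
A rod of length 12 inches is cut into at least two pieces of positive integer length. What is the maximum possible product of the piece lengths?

81

Fill f[k] for k=2..12: at each k try every first piece i and multiply by the better of (k−i) uncut or f[k−i].
f[2] = 1×max(1,0) = 1×1 = 1
f[3] = max(1×2, 2×1) = 2
f[4] = max(1×3, 2×2, 3×1) = 4
f[5] = max(1×4, 2×3, 3×2, 4×1) = 6
f[6] = max(1×6, 2×4, 3×3, 4×2, 5×1) = 9
f[7] = max(1×9, 2×6, 3×4, 4×3, 5×2, 6×1) = 12
f[8] = max(1×12, 2×9, 3×6, …, 6×2, 7×1) = 18
f[9] = max(1×18, 2×12, 3×9, …, 7×2, 8×1) = 27
f[10] = max(1×27, 2×18, 3×12, …, 8×2, 9×1) = 36
f[11] = max(1×36, 2×27, 3×18, …, 9×2, 10×1) = 54
f[12] = max(1×54, 2×36, 3×27, …, 10×2, 11×1) = 81
One optimal split: 3 + 3 + 3 + 3; product 3×3×3×3 = 81.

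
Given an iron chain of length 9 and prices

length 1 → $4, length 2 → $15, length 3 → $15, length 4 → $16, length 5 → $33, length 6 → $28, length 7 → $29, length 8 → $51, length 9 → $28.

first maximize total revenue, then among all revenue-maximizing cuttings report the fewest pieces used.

Consider every possible first cut. r[k] is the best of p[i]+r[k−i] over all sellable i≤k.
r[1] = 4
r[2] = max(4+4, 15+0) = 15
r[3] = max(4+15, 15+4, 15+0) = 19
r[4] = max(4+19, 15+15, 15+4, 16+0) = 30
r[5] = max(4+30, 15+19, 15+15, 16+4, 33+0) = 34
r[6] = max(4+34, 15+30, 15+19, 16+15, 33+4, 28+0) = 45
r[7] = max(4+45, 15+34, 15+30, …, 28+4, 29+0) = 49
r[8] = max(4+49, 15+45, 15+34, …, 29+4, 51+0) = 60
r[9] = max(4+60, 15+49, 15+45, …, 51+4, 28+0) = 64
Maximum revenue is $64.
Now minimize piece count subject to staying optimal: for each k, pieces[k] = 1 + min over i with p[i]+r[k−i]=r[k] of pieces[k−i].
pieces[6] = 3
pieces[7] = 4
pieces[8] = 4
pieces[9] = 5

5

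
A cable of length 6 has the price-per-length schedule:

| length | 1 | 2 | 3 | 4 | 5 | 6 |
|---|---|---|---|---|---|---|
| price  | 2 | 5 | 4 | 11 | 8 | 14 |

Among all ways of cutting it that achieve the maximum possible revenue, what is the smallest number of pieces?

Build r[k] bottom-up: r[k] = max over allowed piece i of (p[i] + r[k−i]).
r[1] = 2
r[2] = max(2+2, 5+0) = 5
r[3] = max(2+5, 5+2, 4+0) = 7
r[4] = max(2+7, 5+5, 4+2, 11+0) = 11
r[5] = max(2+11, 5+7, 4+5, 11+2, 8+0) = 13
r[6] = max(2+13, 5+11, 4+7, 11+5, 8+2, 14+0) = 16
Maximum revenue is €16.
Now minimize piece count subject to staying optimal: for each k, pieces[k] = 1 + min over i with p[i]+r[k−i]=r[k] of pieces[k−i].
pieces[3] = 2
pieces[4] = 1
pieces[5] = 2
pieces[6] = 2

2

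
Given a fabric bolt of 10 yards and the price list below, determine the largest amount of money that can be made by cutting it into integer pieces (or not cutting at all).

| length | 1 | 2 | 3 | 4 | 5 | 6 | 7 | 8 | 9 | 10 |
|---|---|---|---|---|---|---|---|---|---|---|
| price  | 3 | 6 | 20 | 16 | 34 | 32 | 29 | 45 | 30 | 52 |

68

Build v[k] bottom-up: v[k] = max over allowed piece i of (p[i] + v[k−i]).
v[1] = 3
v[2] = 6  (first piece 1, then v[1]=3)
v[3] = 20
v[4] = 23  (first piece 1, then v[3]=20)
v[5] = 34
v[6] = 40  (first piece 3, then v[3]=20)
v[7] = 43  (first piece 1, then v[6]=40)
v[8] = 54  (first piece 3, then v[5]=34)
v[9] = 60  (first piece 3, then v[6]=40)
v[10] = 68  (first piece 5, then v[5]=34)
One optimal cutting: 5 + 5 → $34 + $34 = $68.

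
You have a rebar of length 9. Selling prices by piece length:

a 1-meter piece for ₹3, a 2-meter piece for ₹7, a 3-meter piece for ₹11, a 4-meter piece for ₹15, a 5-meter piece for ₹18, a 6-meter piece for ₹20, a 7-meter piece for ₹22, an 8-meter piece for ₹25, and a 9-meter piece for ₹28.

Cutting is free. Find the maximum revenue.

Build v[k] bottom-up: v[k] = max over allowed piece i of (p[i] + v[k−i]).
v[1] = 3
v[2] = 7
v[3] = 11
v[4] = 15
v[5] = 18  (first piece 1, then v[4]=15)
v[6] = 22  (first piece 2, then v[4]=15)
v[7] = 26  (first piece 3, then v[4]=15)
v[8] = 30  (first piece 4, then v[4]=15)
v[9] = 33  (first piece 1, then v[8]=30)
One optimal cutting: 4 + 4 + 1 → ₹15 + ₹15 + ₹3 = ₹33.

33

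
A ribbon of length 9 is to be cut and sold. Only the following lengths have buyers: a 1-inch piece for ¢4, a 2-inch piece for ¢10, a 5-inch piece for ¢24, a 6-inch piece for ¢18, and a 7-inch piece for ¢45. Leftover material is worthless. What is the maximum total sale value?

Build r[k] bottom-up: r[k] = max over allowed piece i of (p[i] + r[k−i]).
r[1] = 4
r[2] = 10
r[3] = 14  (first piece 1, then r[2]=10)
r[4] = 20  (first piece 2, then r[2]=10)
r[5] = 24  (first piece 1, then r[4]=20)
r[6] = 30  (first piece 2, then r[4]=20)
r[7] = 45
r[8] = 49  (first piece 1, then r[7]=45)
r[9] = 55  (first piece 2, then r[7]=45)
One optimal cutting: 7 + 2 → ¢55.

55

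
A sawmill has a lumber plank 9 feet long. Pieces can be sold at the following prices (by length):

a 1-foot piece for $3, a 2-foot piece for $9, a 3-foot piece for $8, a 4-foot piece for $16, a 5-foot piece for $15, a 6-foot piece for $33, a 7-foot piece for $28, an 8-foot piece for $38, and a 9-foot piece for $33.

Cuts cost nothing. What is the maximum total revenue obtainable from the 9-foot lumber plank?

45

Build r[k] bottom-up: r[k] = max over allowed piece i of (p[i] + r[k−i]).
r[1] = 3
r[2] = 9
r[3] = 12  (first piece 1, then r[2]=9)
r[4] = 18  (first piece 2, then r[2]=9)
r[5] = 21  (first piece 1, then r[4]=18)
r[6] = 33
r[7] = 36  (first piece 1, then r[6]=33)
r[8] = 42  (first piece 2, then r[6]=33)
r[9] = 45  (first piece 1, then r[8]=42)
One optimal cutting: 6 + 2 + 1 → $33 + $9 + $3 = $45.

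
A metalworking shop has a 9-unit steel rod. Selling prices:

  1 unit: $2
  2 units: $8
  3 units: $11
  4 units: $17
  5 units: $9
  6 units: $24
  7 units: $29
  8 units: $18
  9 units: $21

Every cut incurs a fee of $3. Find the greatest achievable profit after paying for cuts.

34

Let r[k] be the best obtainable value from length k. For each k, try every first piece i and keep the best of price[i] + r[k−i] minus the 3 cut fee when i<k.
r[1] = 2
r[2] = 8
r[3] = 11
r[4] = 17
r[5] = 16  (first piece 1, then r[4]=17)
r[6] = 24
r[7] = 29
r[8] = 31  (first piece 4, then r[4]=17)
r[9] = 34  (first piece 2, then r[7]=29)
One optimal plan: pieces 7 + 2 (1 cut) → $37 − $3 = $34.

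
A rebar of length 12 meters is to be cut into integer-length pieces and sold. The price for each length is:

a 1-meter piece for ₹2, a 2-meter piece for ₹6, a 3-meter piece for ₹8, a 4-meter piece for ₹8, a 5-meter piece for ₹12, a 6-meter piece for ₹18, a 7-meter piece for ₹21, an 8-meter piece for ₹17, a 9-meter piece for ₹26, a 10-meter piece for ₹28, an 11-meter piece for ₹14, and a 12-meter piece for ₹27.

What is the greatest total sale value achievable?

36

Consider every possible first cut. R[k] is the best of p[i]+R[k−i] over all sellable i≤k.
R[1] = 2
R[2] = max(2+2, 6+0) = 6
R[3] = max(2+6, 6+2, 8+0) = 8
R[4] = max(2+8, 6+6, 8+2, 8+0) = 12
R[5] = max(2+12, 6+8, 8+6, 8+2, 12+0) = 14
R[6] = max(2+14, 6+12, 8+8, 8+6, 12+2, 18+0) = 18
R[7] = max(2+18, 6+14, 8+12, …, 18+2, 21+0) = 21
R[8] = max(2+21, 6+18, 8+14, …, 21+2, 17+0) = 24
R[9] = max(2+24, 6+21, 8+18, …, 17+2, 26+0) = 27
R[10] = max(2+27, 6+24, 8+21, …, 26+2, 28+0) = 30
R[11] = max(2+30, 6+27, 8+24, …, 28+2, 14+0) = 33
R[12] = max(2+33, 6+30, 8+27, …, 14+2, 27+0) = 36
One optimal cutting: 2 + 2 + 2 + 2 + 2 + 2 → ₹6 + ₹6 + ₹6 + ₹6 + ₹6 + ₹6 = ₹36.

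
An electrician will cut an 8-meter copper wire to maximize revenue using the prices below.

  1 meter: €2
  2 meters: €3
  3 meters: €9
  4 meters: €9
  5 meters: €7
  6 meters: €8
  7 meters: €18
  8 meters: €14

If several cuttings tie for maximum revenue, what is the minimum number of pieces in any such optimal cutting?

4

Let r[k] be the best obtainable value from length k. For each k, try every first piece i and keep the best of price[i] + r[k−i].
r[1] = 2
r[2] = max(2+2, 3+0) = 4
r[3] = max(2+4, 3+2, 9+0) = 9
r[4] = max(2+9, 3+4, 9+2, 9+0) = 11
r[5] = max(2+11, 3+9, 9+4, 9+2, 7+0) = 13
r[6] = max(2+13, 3+11, 9+9, 9+4, 7+2, 8+0) = 18
r[7] = max(2+18, 3+13, 9+11, …, 8+2, 18+0) = 20
r[8] = max(2+20, 3+18, 9+13, …, 18+2, 14+0) = 22
Maximum revenue is €22.
Now minimize piece count subject to staying optimal: for each k, pieces[k] = 1 + min over i with p[i]+r[k−i]=r[k] of pieces[k−i].
pieces[5] = 3
pieces[6] = 2
pieces[7] = 3
pieces[8] = 4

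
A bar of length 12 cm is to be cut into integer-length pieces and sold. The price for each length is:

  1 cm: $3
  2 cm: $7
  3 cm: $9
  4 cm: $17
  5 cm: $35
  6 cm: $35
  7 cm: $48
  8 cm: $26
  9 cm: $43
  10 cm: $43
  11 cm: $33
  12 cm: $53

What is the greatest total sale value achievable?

Consider every possible first cut. v[k] is the best of p[i]+v[k−i] over all sellable i≤k.
v[1] = 3
v[2] = 7
v[3] = 10  (first piece 1, then v[2]=7)
v[4] = 17
v[5] = 35
v[6] = 38  (first piece 1, then v[5]=35)
v[7] = 48
v[8] = 51  (first piece 1, then v[7]=48)
v[9] = 55  (first piece 2, then v[7]=48)
v[10] = 70  (first piece 5, then v[5]=35)
v[11] = 73  (first piece 1, then v[10]=70)
v[12] = 83  (first piece 5, then v[7]=48)
One optimal cutting: 7 + 5 → $48 + $35 = $83.

83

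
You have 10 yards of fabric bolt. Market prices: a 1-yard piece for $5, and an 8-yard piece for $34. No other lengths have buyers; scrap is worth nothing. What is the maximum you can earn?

50

Consider every possible first cut. best[k] is the best of p[i]+best[k−i] over all sellable i≤k.
best[1] = 5
best[2] = 10  (first piece 1, then best[1]=5)
best[3] = 15  (first piece 1, then best[2]=10)
best[4] = 20  (first piece 1, then best[3]=15)
best[5] = 25  (first piece 1, then best[4]=20)
best[6] = 30  (first piece 1, then best[5]=25)
best[7] = 35  (first piece 1, then best[6]=30)
best[8] = 40  (first piece 1, then best[7]=35)
best[9] = 45  (first piece 1, then best[8]=40)
best[10] = 50  (first piece 1, then best[9]=45)
One optimal cutting: 1 + 1 + 1 + 1 + 1 + 1 + 1 + 1 + 1 + 1 → $50.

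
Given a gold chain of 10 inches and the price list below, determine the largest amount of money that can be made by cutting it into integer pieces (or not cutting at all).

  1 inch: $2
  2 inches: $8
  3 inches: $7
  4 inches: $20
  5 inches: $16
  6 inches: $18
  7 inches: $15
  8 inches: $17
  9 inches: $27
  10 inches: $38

48

Build best[k] bottom-up: best[k] = max over allowed piece i of (p[i] + best[k−i]).
best[1] = 2
best[2] = 8
best[3] = 10  (first piece 1, then best[2]=8)
best[4] = 20
best[5] = 22  (first piece 1, then best[4]=20)
best[6] = 28  (first piece 2, then best[4]=20)
best[7] = 30  (first piece 1, then best[6]=28)
best[8] = 40  (first piece 4, then best[4]=20)
best[9] = 42  (first piece 1, then best[8]=40)
best[10] = 48  (first piece 2, then best[8]=40)
One optimal cutting: 4 + 4 + 2 → $20 + $20 + $8 = $48.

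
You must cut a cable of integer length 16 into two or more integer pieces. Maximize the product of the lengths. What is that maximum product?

324

Let prod[k] be the best product for length k (with at least one cut). For each first piece i, the rest contributes max(k−i, prod[k−i]).
prod[2] = 1×max(1,0) = 1×1 = 1
prod[3] = 1×max(2,1) = 1×2 = 2
prod[4] = 2×max(2,1) = 2×2 = 4
prod[5] = 2×max(3,2) = 2×3 = 6
prod[6] = 3×max(3,2) = 3×3 = 9
prod[7] = 2×max(5,6) = 2×6 = 12
prod[8] = 2×max(6,9) = 2×9 = 18
prod[9] = 3×max(6,9) = 3×9 = 27
prod[10] = 2×max(8,18) = 2×18 = 36
prod[11] = 2×max(9,27) = 2×27 = 54
prod[12] = 3×max(9,27) = 3×27 = 81
prod[13] = 2×max(11,54) = 2×54 = 108
prod[14] = 2×max(12,81) = 2×81 = 162
prod[15] = 3×max(12,81) = 3×81 = 243
prod[16] = 2×max(14,162) = 2×162 = 324
One optimal split: 3 + 3 + 3 + 3 + 2 + 2; product 3×3×3×3×2×2 = 324.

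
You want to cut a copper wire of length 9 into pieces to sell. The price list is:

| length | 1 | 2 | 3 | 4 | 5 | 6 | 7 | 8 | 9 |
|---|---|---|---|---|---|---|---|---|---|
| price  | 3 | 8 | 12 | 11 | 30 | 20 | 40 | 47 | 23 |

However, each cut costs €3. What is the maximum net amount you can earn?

47

Let v[k] be the best obtainable value from length k. For each k, try every first piece i and keep the best of price[i] + v[k−i] minus the 3 cut fee when i<k.
v[1] = 3
v[2] = 8
v[3] = 12
v[4] = 13  (first piece 2, then v[2]=8)
v[5] = 30
v[6] = 30  (first piece 1, then v[5]=30)
v[7] = 40
v[8] = 47
v[9] = 47  (first piece 1, then v[8]=47)
One optimal plan: pieces 8 + 1 (1 cut) → €50 − €3 = €47.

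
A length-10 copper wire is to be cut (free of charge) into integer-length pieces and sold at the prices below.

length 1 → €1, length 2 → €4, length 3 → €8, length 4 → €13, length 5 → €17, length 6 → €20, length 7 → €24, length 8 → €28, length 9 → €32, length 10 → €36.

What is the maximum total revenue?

36

Build R[k] bottom-up: R[k] = max over allowed piece i of (p[i] + R[k−i]).
R[1] = 1
R[2] = max(1+1, 4+0) = 4
R[3] = max(1+4, 4+1, 8+0) = 8
R[4] = max(1+8, 4+4, 8+1, 13+0) = 13
R[5] = max(1+13, 4+8, 8+4, 13+1, 17+0) = 17
R[6] = max(1+17, 4+13, 8+8, 13+4, 17+1, 20+0) = 20
R[7] = max(1+20, 4+17, 8+13, …, 20+1, 24+0) = 24
R[8] = max(1+24, 4+20, 8+17, …, 24+1, 28+0) = 28
R[9] = max(1+28, 4+24, 8+20, …, 28+1, 32+0) = 32
R[10] = max(1+32, 4+28, 8+24, …, 32+1, 36+0) = 36
Best is to sell the whole 10-meter piece uncut for €36.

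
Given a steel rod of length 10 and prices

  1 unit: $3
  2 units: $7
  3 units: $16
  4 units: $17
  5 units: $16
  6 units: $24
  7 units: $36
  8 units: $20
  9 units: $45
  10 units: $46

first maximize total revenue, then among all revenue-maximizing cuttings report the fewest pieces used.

Consider every possible first cut. r[k] is the best of p[i]+r[k−i] over all sellable i≤k.
r[1] = 3
r[2] = 7
r[3] = 16
r[4] = 19  (first piece 1, then r[3]=16)
r[5] = 23  (first piece 2, then r[3]=16)
r[6] = 32  (first piece 3, then r[3]=16)
r[7] = 36
r[8] = 39  (first piece 1, then r[7]=36)
r[9] = 48  (first piece 3, then r[6]=32)
r[10] = 52  (first piece 3, then r[7]=36)
Maximum revenue is $52.
Now minimize piece count subject to staying optimal: for each k, pieces[k] = 1 + min over i with p[i]+r[k−i]=r[k] of pieces[k−i].
pieces[7] = 1
pieces[8] = 2
pieces[9] = 3
pieces[10] = 2

2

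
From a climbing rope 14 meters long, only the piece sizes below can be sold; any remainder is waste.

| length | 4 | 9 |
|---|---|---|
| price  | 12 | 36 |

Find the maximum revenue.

Build r[k] bottom-up: r[k] = max over allowed piece i of (p[i] + r[k−i]).
r[1] = 0
r[2] = 0
r[3] = 0
r[4] = 12
r[5] = 12
r[6] = 12
r[7] = 12
r[8] = 24  (first piece 4, then r[4]=12)
r[9] = max(12+12, 36+0) = 36
r[10] = max(12+12, 36+0) = 36
r[11] = max(12+12, 36+0) = 36
r[12] = max(12+24, 36+0) = 36
r[13] = max(12+36, 36+12) = 48
r[14] = max(12+36, 36+12) = 48
One optimal cutting: pieces 9 + 4 with 1 meter of scrap → €48.

48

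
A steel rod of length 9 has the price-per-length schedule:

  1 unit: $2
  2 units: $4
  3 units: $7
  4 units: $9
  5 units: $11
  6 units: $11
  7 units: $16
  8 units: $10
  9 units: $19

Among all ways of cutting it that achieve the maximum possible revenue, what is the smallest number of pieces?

Build r[k] bottom-up: r[k] = max over allowed piece i of (p[i] + r[k−i]).
r[1] = 2
r[2] = max(2+2, 4+0) = 4
r[3] = max(2+4, 4+2, 7+0) = 7
r[4] = max(2+7, 4+4, 7+2, 9+0) = 9
r[5] = max(2+9, 4+7, 7+4, 9+2, 11+0) = 11
r[6] = max(2+11, 4+9, 7+7, 9+4, 11+2, 11+0) = 14
r[7] = max(2+14, 4+11, 7+9, …, 11+2, 16+0) = 16
r[8] = max(2+16, 4+14, 7+11, …, 16+2, 10+0) = 18
r[9] = max(2+18, 4+16, 7+14, …, 10+2, 19+0) = 21
Maximum revenue is $21.
Now minimize piece count subject to staying optimal: for each k, pieces[k] = 1 + min over i with p[i]+r[k−i]=r[k] of pieces[k−i].
pieces[6] = 2
pieces[7] = 1
pieces[8] = 2
pieces[9] = 3

3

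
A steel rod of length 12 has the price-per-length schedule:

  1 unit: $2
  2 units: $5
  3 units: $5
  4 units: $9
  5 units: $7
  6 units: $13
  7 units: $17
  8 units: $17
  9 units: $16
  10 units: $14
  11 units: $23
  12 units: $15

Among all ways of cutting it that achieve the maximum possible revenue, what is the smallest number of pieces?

Build r[k] bottom-up: r[k] = max over allowed piece i of (p[i] + r[k−i]).
r[1] = 2
r[2] = 5
r[3] = 7  (first piece 1, then r[2]=5)
r[4] = 10  (first piece 2, then r[2]=5)
r[5] = 12  (first piece 1, then r[4]=10)
r[6] = 15  (first piece 2, then r[4]=10)
r[7] = 17  (first piece 1, then r[6]=15)
r[8] = 20  (first piece 2, then r[6]=15)
r[9] = 22  (first piece 1, then r[8]=20)
r[10] = 25  (first piece 2, then r[8]=20)
r[11] = 27  (first piece 1, then r[10]=25)
r[12] = 30  (first piece 2, then r[10]=25)
Maximum revenue is $30.
Now minimize piece count subject to staying optimal: for each k, pieces[k] = 1 + min over i with p[i]+r[k−i]=r[k] of pieces[k−i].
pieces[9] = 2
pieces[10] = 5
pieces[11] = 3
pieces[12] = 6

6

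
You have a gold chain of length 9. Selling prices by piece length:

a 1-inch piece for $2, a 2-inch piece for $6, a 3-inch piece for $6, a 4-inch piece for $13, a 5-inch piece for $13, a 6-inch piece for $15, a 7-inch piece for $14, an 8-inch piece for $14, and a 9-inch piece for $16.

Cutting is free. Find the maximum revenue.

Consider every possible first cut. r[k] is the best of p[i]+r[k−i] over all sellable i≤k.
r[1] = 2
r[2] = 6
r[3] = 8  (first piece 1, then r[2]=6)
r[4] = 13
r[5] = 15  (first piece 1, then r[4]=13)
r[6] = 19  (first piece 2, then r[4]=13)
r[7] = 21  (first piece 1, then r[6]=19)
r[8] = 26  (first piece 4, then r[4]=13)
r[9] = 28  (first piece 1, then r[8]=26)
One optimal cutting: 4 + 4 + 1 → $13 + $13 + $2 = $28.

28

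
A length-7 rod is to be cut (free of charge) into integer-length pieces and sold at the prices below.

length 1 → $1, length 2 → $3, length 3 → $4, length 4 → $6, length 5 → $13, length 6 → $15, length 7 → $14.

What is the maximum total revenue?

Build v[k] bottom-up: v[k] = max over allowed piece i of (p[i] + v[k−i]).
v[1] = 1
v[2] = 3
v[3] = 4  (first piece 1, then v[2]=3)
v[4] = 6  (first piece 2, then v[2]=3)
v[5] = 13
v[6] = 15
v[7] = 16  (first piece 1, then v[6]=15)
One optimal cutting: 6 + 1 → $15 + $1 = $16.

16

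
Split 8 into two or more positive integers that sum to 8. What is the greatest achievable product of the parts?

18

Define f[k] = max over 1≤i<k of i · max(k−i, f[k−i]); the inner max lets the remainder stay uncut if that's better.
f[2] = 1·max(1,0) = 1·1 = 1
f[3] = max(1·2, 2·1) = 2
f[4] = max(1·3, 2·2, 3·1) = 4
f[5] = max(1·4, 2·3, 3·2, 4·1) = 6
f[6] = max(1·6, 2·4, 3·3, 4·2, 5·1) = 9
f[7] = max(1·9, 2·6, 3·4, 4·3, 5·2, 6·1) = 12
f[8] = max(1·12, 2·9, 3·6, …, 6·2, 7·1) = 18
One optimal split: 3 + 3 + 2; product 3·3·2 = 18.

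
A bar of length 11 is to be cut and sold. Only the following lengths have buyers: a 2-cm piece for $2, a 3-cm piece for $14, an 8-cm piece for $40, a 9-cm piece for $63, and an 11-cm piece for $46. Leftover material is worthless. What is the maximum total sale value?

Consider every possible first cut. best[k] is the best of p[i]+best[k−i] over all sellable i≤k.
best[1] = 0
best[2] = 2
best[3] = 14
best[4] = 14
best[5] = 16  (first piece 2, then best[3]=14)
best[6] = 28  (first piece 3, then best[3]=14)
best[7] = 28
best[8] = 40
best[9] = 63
best[10] = 63
best[11] = 65  (first piece 2, then best[9]=63)
One optimal cutting: 9 + 2 → $65.

65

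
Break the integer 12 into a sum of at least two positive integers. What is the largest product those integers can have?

81

Define prod[k] = max over 1≤i<k of i · max(k−i, prod[k−i]); the inner max lets the remainder stay uncut if that's better.
prod[2] = 1·max(1,0) = 1·1 = 1
prod[3] = max(1·2, 2·1) = 2
prod[4] = max(1·3, 2·2, 3·1) = 4
prod[5] = max(1·4, 2·3, 3·2, 4·1) = 6
prod[6] = max(1·6, 2·4, 3·3, 4·2, 5·1) = 9
prod[7] = max(1·9, 2·6, 3·4, 4·3, 5·2, 6·1) = 12
prod[8] = max(1·12, 2·9, 3·6, …, 6·2, 7·1) = 18
prod[9] = max(1·18, 2·12, 3·9, …, 7·2, 8·1) = 27
prod[10] = max(1·27, 2·18, 3·12, …, 8·2, 9·1) = 36
prod[11] = max(1·36, 2·27, 3·18, …, 9·2, 10·1) = 54
prod[12] = max(1·54, 2·36, 3·27, …, 10·2, 11·1) = 81
One optimal split: 3 + 3 + 3 + 3; product 3·3·3·3 = 81.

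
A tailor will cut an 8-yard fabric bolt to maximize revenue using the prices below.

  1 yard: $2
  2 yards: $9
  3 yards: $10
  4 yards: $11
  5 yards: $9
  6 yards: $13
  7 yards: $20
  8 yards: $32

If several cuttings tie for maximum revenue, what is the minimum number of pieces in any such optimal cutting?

4

Build r[k] bottom-up: r[k] = max over allowed piece i of (p[i] + r[k−i]).
r[1] = 2
r[2] = 9
r[3] = 11  (first piece 1, then r[2]=9)
r[4] = 18  (first piece 2, then r[2]=9)
r[5] = 20  (first piece 1, then r[4]=18)
r[6] = 27  (first piece 2, then r[4]=18)
r[7] = 29  (first piece 1, then r[6]=27)
r[8] = 36  (first piece 2, then r[6]=27)
Maximum revenue is $36.
Now minimize piece count subject to staying optimal: for each k, pieces[k] = 1 + min over i with p[i]+r[k−i]=r[k] of pieces[k−i].
pieces[5] = 3
pieces[6] = 3
pieces[7] = 4
pieces[8] = 4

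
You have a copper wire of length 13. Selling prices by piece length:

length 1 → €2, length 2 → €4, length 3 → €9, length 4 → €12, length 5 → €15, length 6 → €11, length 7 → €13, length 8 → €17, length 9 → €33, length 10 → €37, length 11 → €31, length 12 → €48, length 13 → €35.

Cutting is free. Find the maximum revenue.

Let R[k] be the best obtainable value from length k. For each k, try every first piece i and keep the best of price[i] + R[k−i].
R[1] = 2
R[2] = 4  (first piece 1, then R[1]=2)
R[3] = 9
R[4] = 12
R[5] = 15
R[6] = 18  (first piece 3, then R[3]=9)
R[7] = 21  (first piece 3, then R[4]=12)
R[8] = 24  (first piece 3, then R[5]=15)
R[9] = 33
R[10] = 37
R[11] = 39  (first piece 1, then R[10]=37)
R[12] = 48
R[13] = 50  (first piece 1, then R[12]=48)
One optimal cutting: 12 + 1 → €48 + €2 = €50.

50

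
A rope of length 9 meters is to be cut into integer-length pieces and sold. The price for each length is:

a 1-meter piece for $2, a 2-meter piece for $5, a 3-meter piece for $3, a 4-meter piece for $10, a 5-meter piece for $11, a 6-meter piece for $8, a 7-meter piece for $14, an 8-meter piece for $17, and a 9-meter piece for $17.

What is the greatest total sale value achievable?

Consider every possible first cut. R[k] is the best of p[i]+R[k−i] over all sellable i≤k.
R[1] = 2
R[2] = max(2+2, 5+0) = 5
R[3] = max(2+5, 5+2, 3+0) = 7
R[4] = max(2+7, 5+5, 3+2, 10+0) = 10
R[5] = max(2+10, 5+7, 3+5, 10+2, 11+0) = 12
R[6] = max(2+12, 5+10, 3+7, 10+5, 11+2, 8+0) = 15
R[7] = max(2+15, 5+12, 3+10, …, 8+2, 14+0) = 17
R[8] = max(2+17, 5+15, 3+12, …, 14+2, 17+0) = 20
R[9] = max(2+20, 5+17, 3+15, …, 17+2, 17+0) = 22
One optimal cutting: 2 + 2 + 2 + 2 + 1 → $5 + $5 + $5 + $5 + $2 = $22.

22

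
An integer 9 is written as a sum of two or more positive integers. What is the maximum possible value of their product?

27

Fill P[k] for k=2..9: at each k try every first piece i and multiply by the better of (k−i) uncut or P[k−i].
P[2] = 1·max(1,0) = 1·1 = 1
P[3] = 1·max(2,1) = 1·2 = 2
P[4] = 2·max(2,1) = 2·2 = 4
P[5] = 2·max(3,2) = 2·3 = 6
P[6] = 3·max(3,2) = 3·3 = 9
P[7] = 2·max(5,6) = 2·6 = 12
P[8] = 2·max(6,9) = 2·9 = 18
P[9] = 3·max(6,9) = 3·9 = 27
One optimal split: 3 + 3 + 3; product 3·3·3 = 27.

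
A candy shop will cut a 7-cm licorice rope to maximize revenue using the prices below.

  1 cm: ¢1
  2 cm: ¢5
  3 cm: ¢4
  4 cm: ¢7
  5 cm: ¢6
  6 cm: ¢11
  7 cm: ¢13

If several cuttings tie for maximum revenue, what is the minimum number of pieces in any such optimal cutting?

4

Consider every possible first cut. r[k] is the best of p[i]+r[k−i] over all sellable i≤k.
r[1] = 1
r[2] = 5
r[3] = 6  (first piece 1, then r[2]=5)
r[4] = 10  (first piece 2, then r[2]=5)
r[5] = 11  (first piece 1, then r[4]=10)
r[6] = 15  (first piece 2, then r[4]=10)
r[7] = 16  (first piece 1, then r[6]=15)
Maximum revenue is ¢16.
Now minimize piece count subject to staying optimal: for each k, pieces[k] = 1 + min over i with p[i]+r[k−i]=r[k] of pieces[k−i].
pieces[4] = 2
pieces[5] = 3
pieces[6] = 3
pieces[7] = 4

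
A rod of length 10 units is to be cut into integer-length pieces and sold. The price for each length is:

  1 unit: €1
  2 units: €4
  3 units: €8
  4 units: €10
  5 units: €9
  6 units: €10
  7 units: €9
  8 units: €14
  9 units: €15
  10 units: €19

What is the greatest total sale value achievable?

26

Let r[k] be the best obtainable value from length k. For each k, try every first piece i and keep the best of price[i] + r[k−i].
r[1] = 1
r[2] = 4
r[3] = 8
r[4] = 10
r[5] = 12  (first piece 2, then r[3]=8)
r[6] = 16  (first piece 3, then r[3]=8)
r[7] = 18  (first piece 3, then r[4]=10)
r[8] = 20  (first piece 2, then r[6]=16)
r[9] = 24  (first piece 3, then r[6]=16)
r[10] = 26  (first piece 3, then r[7]=18)
One optimal cutting: 4 + 3 + 3 → €10 + €8 + €8 = €26.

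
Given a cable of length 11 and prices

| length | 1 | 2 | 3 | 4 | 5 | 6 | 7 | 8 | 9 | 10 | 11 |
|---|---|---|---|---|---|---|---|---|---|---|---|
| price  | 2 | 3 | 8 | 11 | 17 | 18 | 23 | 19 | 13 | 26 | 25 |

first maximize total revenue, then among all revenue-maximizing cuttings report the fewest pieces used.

Build r[k] bottom-up: r[k] = max over allowed piece i of (p[i] + r[k−i]).
r[1] = 2
r[2] = 4  (first piece 1, then r[1]=2)
r[3] = 8
r[4] = 11
r[5] = 17
r[6] = 19  (first piece 1, then r[5]=17)
r[7] = 23
r[8] = 25  (first piece 1, then r[7]=23)
r[9] = 28  (first piece 4, then r[5]=17)
r[10] = 34  (first piece 5, then r[5]=17)
r[11] = 36  (first piece 1, then r[10]=34)
Maximum revenue is 36.
Now minimize piece count subject to staying optimal: for each k, pieces[k] = 1 + min over i with p[i]+r[k−i]=r[k] of pieces[k−i].
pieces[8] = 2
pieces[9] = 2
pieces[10] = 2
pieces[11] = 3

3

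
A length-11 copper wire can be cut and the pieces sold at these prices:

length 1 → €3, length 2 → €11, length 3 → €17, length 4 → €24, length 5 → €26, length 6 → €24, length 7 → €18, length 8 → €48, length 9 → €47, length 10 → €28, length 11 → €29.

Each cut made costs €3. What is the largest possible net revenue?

Build v[k] bottom-up: v[k] = max over allowed piece i of (p[i] + v[k−i]) − 3 per cut.
v[1] = 3
v[2] = 11
v[3] = 17
v[4] = 24
v[5] = 26
v[6] = 32  (first piece 2, then v[4]=24)
v[7] = 38  (first piece 3, then v[4]=24)
v[8] = 48
v[9] = 48  (first piece 1, then v[8]=48)
v[10] = 56  (first piece 2, then v[8]=48)
v[11] = 62  (first piece 3, then v[8]=48)
One optimal plan: pieces 8 + 3 (1 cut) → €65 − €3 = €62.

62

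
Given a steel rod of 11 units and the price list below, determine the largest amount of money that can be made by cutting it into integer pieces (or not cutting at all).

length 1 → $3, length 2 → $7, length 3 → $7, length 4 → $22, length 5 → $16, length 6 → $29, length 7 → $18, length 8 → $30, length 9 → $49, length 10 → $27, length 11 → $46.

56

Build R[k] bottom-up: R[k] = max over allowed piece i of (p[i] + R[k−i]).
R[1] = 3
R[2] = 7
R[3] = 10  (first piece 1, then R[2]=7)
R[4] = 22
R[5] = 25  (first piece 1, then R[4]=22)
R[6] = 29  (first piece 2, then R[4]=22)
R[7] = 32  (first piece 1, then R[6]=29)
R[8] = 44  (first piece 4, then R[4]=22)
R[9] = 49
R[10] = 52  (first piece 1, then R[9]=49)
R[11] = 56  (first piece 2, then R[9]=49)
One optimal cutting: 9 + 2 → $49 + $7 = $56.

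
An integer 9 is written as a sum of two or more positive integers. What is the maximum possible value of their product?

Fill P[k] for k=2..9: at each k try every first piece i and multiply by the better of (k−i) uncut or P[k−i].
P[2] = 1·max(1,0) = 1·1 = 1
P[3] = 1·max(2,1) = 1·2 = 2
P[4] = 2·max(2,1) = 2·2 = 4
P[5] = 2·max(3,2) = 2·3 = 6
P[6] = 3·max(3,2) = 3·3 = 9
P[7] = 2·max(5,6) = 2·6 = 12
P[8] = 2·max(6,9) = 2·9 = 18
P[9] = 3·max(6,9) = 3·9 = 27
One optimal split: 3 + 3 + 3; product 3·3·3 = 27.

27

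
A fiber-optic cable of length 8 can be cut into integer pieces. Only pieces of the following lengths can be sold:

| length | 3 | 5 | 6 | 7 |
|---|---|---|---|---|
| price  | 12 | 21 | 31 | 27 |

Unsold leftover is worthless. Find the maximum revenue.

Consider every possible first cut. f[k] is the best of p[i]+f[k−i] over all sellable i≤k.
f[1] = 0
f[2] = 0
f[3] = 12
f[4] = 12
f[5] = max(12+0, 21+0) = 21
f[6] = max(12+12, 21+0, 31+0) = 31
f[7] = max(12+12, 21+0, 31+0, 27+0) = 31
f[8] = max(12+21, 21+12, 31+0, 27+0) = 33
One optimal cutting: 5 + 3 → $33.

33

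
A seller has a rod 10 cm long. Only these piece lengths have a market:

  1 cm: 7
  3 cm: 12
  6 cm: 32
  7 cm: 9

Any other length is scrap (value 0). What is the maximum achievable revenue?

70

Consider every possible first cut. f[k] is the best of p[i]+f[k−i] over all sellable i≤k.
f[1] = 7
f[2] = 14  (first piece 1, then f[1]=7)
f[3] = 21  (first piece 1, then f[2]=14)
f[4] = 28  (first piece 1, then f[3]=21)
f[5] = 35  (first piece 1, then f[4]=28)
f[6] = 42  (first piece 1, then f[5]=35)
f[7] = 49  (first piece 1, then f[6]=42)
f[8] = 56  (first piece 1, then f[7]=49)
f[9] = 63  (first piece 1, then f[8]=56)
f[10] = 70  (first piece 1, then f[9]=63)
One optimal cutting: 1 + 1 + 1 + 1 + 1 + 1 + 1 + 1 + 1 + 1 → 70.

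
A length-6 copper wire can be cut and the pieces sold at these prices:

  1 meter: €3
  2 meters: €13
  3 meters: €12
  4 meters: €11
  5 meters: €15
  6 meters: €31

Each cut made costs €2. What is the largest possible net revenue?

35

Let r[k] be the best obtainable value from length k. For each k, try every first piece i and keep the best of price[i] + r[k−i] minus the 2 cut fee when i<k.
r[1] = 3
r[2] = max(3+3-2, 13+0) = 13
r[3] = max(3+13-2, 13+3-2, 12+0) = 14
r[4] = max(3+14-2, 13+13-2, 12+3-2, 11+0) = 24
r[5] = max(3+24-2, 13+14-2, 12+13-2, 11+3-2, 15+0) = 25
r[6] = max(3+25-2, 13+24-2, 12+14-2, 11+13-2, 15+3-2, 31+0) = 35
One optimal plan: pieces 2 + 2 + 2 (2 cuts) → €39 − €4 = €35.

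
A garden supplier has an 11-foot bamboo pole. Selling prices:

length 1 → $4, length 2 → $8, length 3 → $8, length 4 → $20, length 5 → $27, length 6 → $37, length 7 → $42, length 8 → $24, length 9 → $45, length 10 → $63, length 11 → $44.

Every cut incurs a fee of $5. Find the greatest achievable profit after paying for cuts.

62

Build v[k] bottom-up: v[k] = max over allowed piece i of (p[i] + v[k−i]) − 5 per cut.
v[1] = 4
v[2] = 8
v[3] = 8
v[4] = 20
v[5] = 27
v[6] = 37
v[7] = 42
v[8] = 41  (first piece 1, then v[7]=42)
v[9] = 45  (first piece 2, then v[7]=42)
v[10] = 63
v[11] = 62  (first piece 1, then v[10]=63)
One optimal plan: pieces 10 + 1 (1 cut) → $67 − $5 = $62.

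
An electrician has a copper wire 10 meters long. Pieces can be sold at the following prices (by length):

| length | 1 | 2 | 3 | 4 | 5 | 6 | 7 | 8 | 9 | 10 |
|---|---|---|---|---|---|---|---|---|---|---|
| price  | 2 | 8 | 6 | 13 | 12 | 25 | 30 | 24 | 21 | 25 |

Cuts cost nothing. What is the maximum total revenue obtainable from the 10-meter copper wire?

Build R[k] bottom-up: R[k] = max over allowed piece i of (p[i] + R[k−i]).
R[1] = 2
R[2] = 8
R[3] = 10  (first piece 1, then R[2]=8)
R[4] = 16  (first piece 2, then R[2]=8)
R[5] = 18  (first piece 1, then R[4]=16)
R[6] = 25
R[7] = 30
R[8] = 33  (first piece 2, then R[6]=25)
R[9] = 38  (first piece 2, then R[7]=30)
R[10] = 41  (first piece 2, then R[8]=33)
One optimal cutting: 6 + 2 + 2 → €25 + €8 + €8 = €41.

41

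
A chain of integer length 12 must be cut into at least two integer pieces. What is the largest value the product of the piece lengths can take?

Let g[k] be the best product for length k (with at least one cut). For each first piece i, the rest contributes max(k−i, g[k−i]).
g[2] = 1·max(1,0) = 1·1 = 1
g[3] = 1·max(2,1) = 1·2 = 2
g[4] = 2·max(2,1) = 2·2 = 4
g[5] = 2·max(3,2) = 2·3 = 6
g[6] = 3·max(3,2) = 3·3 = 9
g[7] = 2·max(5,6) = 2·6 = 12
g[8] = 2·max(6,9) = 2·9 = 18
g[9] = 3·max(6,9) = 3·9 = 27
g[10] = 2·max(8,18) = 2·18 = 36
g[11] = 2·max(9,27) = 2·27 = 54
g[12] = 3·max(9,27) = 3·27 = 81
One optimal split: 3 + 3 + 3 + 3; product 3·3·3·3 = 81.

81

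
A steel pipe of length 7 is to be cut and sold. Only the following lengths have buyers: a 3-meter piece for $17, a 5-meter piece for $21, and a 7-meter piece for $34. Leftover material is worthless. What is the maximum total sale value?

Let r[k] be the best obtainable value from length k. For each k, try every first piece i and keep the best of price[i] + r[k−i].
r[1] = 0
r[2] = 0
r[3] = 17
r[4] = 17
r[5] = 21
r[6] = 34  (first piece 3, then r[3]=17)
r[7] = 34
One optimal cutting: pieces 3 + 3 with 1 meter of scrap → $34.

34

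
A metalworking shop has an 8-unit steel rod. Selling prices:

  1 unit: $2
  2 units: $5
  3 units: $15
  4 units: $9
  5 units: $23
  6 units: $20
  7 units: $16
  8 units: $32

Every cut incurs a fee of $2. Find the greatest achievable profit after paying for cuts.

Build net[k] bottom-up: net[k] = max over allowed piece i of (p[i] + net[k−i]) − 2 per cut.
net[1] = 2
net[2] = max(2+2-2, 5+0) = 5
net[3] = max(2+5-2, 5+2-2, 15+0) = 15
net[4] = max(2+15-2, 5+5-2, 15+2-2, 9+0) = 15
net[5] = max(2+15-2, 5+15-2, 15+5-2, 9+2-2, 23+0) = 23
net[6] = max(2+23-2, 5+15-2, 15+15-2, 9+5-2, 23+2-2, 20+0) = 28
net[7] = max(2+28-2, 5+23-2, 15+15-2, …, 20+2-2, 16+0) = 28
net[8] = max(2+28-2, 5+28-2, 15+23-2, …, 16+2-2, 32+0) = 36
One optimal plan: pieces 5 + 3 (1 cut) → $38 − $2 = $36.

36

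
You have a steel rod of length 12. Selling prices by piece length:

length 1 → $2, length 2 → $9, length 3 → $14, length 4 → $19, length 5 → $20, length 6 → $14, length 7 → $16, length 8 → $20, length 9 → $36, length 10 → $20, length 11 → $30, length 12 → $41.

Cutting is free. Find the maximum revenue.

Let R[k] be the best obtainable value from length k. For each k, try every first piece i and keep the best of price[i] + R[k−i].
R[1] = 2
R[2] = 9
R[3] = 14
R[4] = 19
R[5] = 23  (first piece 2, then R[3]=14)
R[6] = 28  (first piece 2, then R[4]=19)
R[7] = 33  (first piece 3, then R[4]=19)
R[8] = 38  (first piece 4, then R[4]=19)
R[9] = 42  (first piece 2, then R[7]=33)
R[10] = 47  (first piece 2, then R[8]=38)
R[11] = 52  (first piece 3, then R[8]=38)
R[12] = 57  (first piece 4, then R[8]=38)
One optimal cutting: 4 + 4 + 4 → $19 + $19 + $19 = $57.

57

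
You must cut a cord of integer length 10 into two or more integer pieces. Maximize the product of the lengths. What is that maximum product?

36

Define g[k] = max over 1≤i<k of i · max(k−i, g[k−i]); the inner max lets the remainder stay uncut if that's better.
g[2] = 1×max(1,0) = 1×1 = 1
g[3] = 1×max(2,1) = 1×2 = 2
g[4] = 2×max(2,1) = 2×2 = 4
g[5] = 2×max(3,2) = 2×3 = 6
g[6] = 3×max(3,2) = 3×3 = 9
g[7] = 2×max(5,6) = 2×6 = 12
g[8] = 2×max(6,9) = 2×9 = 18
g[9] = 3×max(6,9) = 3×9 = 27
g[10] = 2×max(8,18) = 2×18 = 36
One optimal split: 3 + 3 + 2 + 2; product 3×3×2×2 = 36.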